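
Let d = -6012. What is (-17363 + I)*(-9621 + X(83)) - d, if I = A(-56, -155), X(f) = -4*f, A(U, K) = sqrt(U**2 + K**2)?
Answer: 172819951 - 9953*sqrt(27161) ≈ 1.7118e+8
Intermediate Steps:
A(U, K) = sqrt(K**2 + U**2)
I = sqrt(27161) (I = sqrt((-155)**2 + (-56)**2) = sqrt(24025 + 3136) = sqrt(27161) ≈ 164.81)
(-17363 + I)*(-9621 + X(83)) - d = (-17363 + sqrt(27161))*(-9621 - 4*83) - 1*(-6012) = (-17363 + sqrt(27161))*(-9621 - 332) + 6012 = (-17363 + sqrt(27161))*(-9953) + 6012 = (172813939 - 9953*sqrt(27161)) + 6012 = 172819951 - 9953*sqrt(27161)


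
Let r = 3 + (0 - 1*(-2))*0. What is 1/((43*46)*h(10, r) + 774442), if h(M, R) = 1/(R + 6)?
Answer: 9/6971956 ≈ 1.2909e-6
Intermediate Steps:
r = 3 (r = 3 + (0 + 2)*0 = 3 + 2*0 = 3 + 0 = 3)
h(M, R) = 1/(6 + R)
1/((43*46)*h(10, r) + 774442) = 1/((43*46)/(6 + 3) + 774442) = 1/(1978/9 + 774442) = 1/(6971956/9) = 9/6971956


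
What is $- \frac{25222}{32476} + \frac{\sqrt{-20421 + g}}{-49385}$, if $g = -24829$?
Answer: $- \frac{12611}{16238} - \frac{i \sqrt{1810}}{9877} \approx -0.77664 - 0.0043074 i$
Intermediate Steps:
$- \frac{25222}{32476} + \frac{\sqrt{-20421 + g}}{-49385} = - \frac{25222}{32476} + \frac{\sqrt{-20421 - 24829}}{-49385} = \left(-25222\right) \frac{1}{32476} + \sqrt{-45250} \left(- \frac{1}{49385}\right) = - \frac{12611}{16238} + 5 i \sqrt{1810} \left(- \frac{1}{49385}\right) = - \frac{12611}{16238} - \frac{i \sqrt{1810}}{9877}$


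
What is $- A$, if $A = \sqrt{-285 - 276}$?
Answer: $- i \sqrt{561} \approx - 23.685 i$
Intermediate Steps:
$A = i \sqrt{561}$ ($A = \sqrt{-561} = i \sqrt{561} \approx 23.685 i$)
$- A = - i \sqrt{561}$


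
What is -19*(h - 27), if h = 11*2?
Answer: 95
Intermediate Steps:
h = 22
-19*(h - 27) = -19*(22 - 27) = -19*(-5) = 95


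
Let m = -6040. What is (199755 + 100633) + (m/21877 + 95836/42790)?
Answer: 140600050241306/468058415 ≈ 3.0039e+5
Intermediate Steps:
(199755 + 100633) + (m/21877 + 95836/42790) = (199755 + 100633) + (-6040/21877 + 95836/42790) = 300388 + (-6040*1/21877 + 95836*(1/42790)) = 300388 + (-6040/21877 + 47918/21395) = 300388 + 919076286/468058415 = 140600050241306/468058415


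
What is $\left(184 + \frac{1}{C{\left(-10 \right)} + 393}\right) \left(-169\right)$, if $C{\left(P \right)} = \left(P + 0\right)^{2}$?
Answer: $- \frac{15330497}{493} \approx -31096.0$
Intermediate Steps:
$C{\left(P \right)} = P^{2}$
$\left(184 + \frac{1}{C{\left(-10 \right)} + 393}\right) \left(-169\right) = \left(184 + \frac{1}{\left(-10\right)^{2} + 393}\right) \left(-169\right) = \left(184 + \frac{1}{100 + 393}\right) \left(-169\right) = \left(184 + \frac{1}{493}\right) \left(-169\right) = \frac{90713}{493} \left(-169\right) = - \frac{15330497}{493}$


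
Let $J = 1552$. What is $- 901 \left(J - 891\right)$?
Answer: $-595561$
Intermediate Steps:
$- 901 \left(J - 891\right) = - 901 \left(1552 - 891\right) = \left(-901\right) 661 = -595561$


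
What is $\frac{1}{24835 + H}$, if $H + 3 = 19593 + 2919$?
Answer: $\frac{1}{47344} \approx 2.1122 \cdot 10^{-5}$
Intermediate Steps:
$H = 22509$ ($H = -3 + \left(19593 + 2919\right) = -3 + 22512 = 22509$)
$\frac{1}{24835 + H} = \frac{1}{24835 + 22509} = \frac{1}{47344}$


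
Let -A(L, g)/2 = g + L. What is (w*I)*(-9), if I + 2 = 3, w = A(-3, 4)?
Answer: 18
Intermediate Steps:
A(L, g) = -2*L - 2*g (A(L, g) = -2*(g + L) = -2*(L + g) = -2*L - 2*g)
w = -2 (w = -2*(-3) - 2*4 = 6 - 8 = -2)
I = 1 (I = -2 + 3 = 1)
(w*I)*(-9) = -2*1*(-9) = -2*(-9) = 18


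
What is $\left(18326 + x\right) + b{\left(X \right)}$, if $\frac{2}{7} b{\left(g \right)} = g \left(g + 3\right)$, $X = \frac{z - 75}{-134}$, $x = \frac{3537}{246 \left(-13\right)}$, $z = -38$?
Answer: $\frac{350975680717}{19141096} \approx 18336.0$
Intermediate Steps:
$x = - \frac{1179}{1066}$ ($x = \frac{3537}{-3198} = 3537 \left(- \frac{1}{3198}\right) = - \frac{1179}{1066} \approx -1.106$)
$X = \frac{113}{134}$ ($X = \frac{-38 - 75}{-134} = \left(-113\right) \left(- \frac{1}{134}\right) = \frac{113}{134} \approx 0.84328$)
$b{\left(g \right)} = \frac{7 g \left(3 + g\right)}{2}$ ($b{\left(g \right)} = \frac{7 g \left(g + 3\right)}{2} = \frac{7 g \left(3 + g\right)}{2}$)
$\left(18326 + x\right) + b{\left(X \right)} = \left(18326 - \frac{1179}{1066}\right) + \frac{7}{2} \cdot \frac{113}{134} \left(3 + \frac{113}{134}\right) = \frac{19534337}{1066} + \frac{7}{2} \cdot \frac{113}{134} \cdot \frac{515}{134} = \frac{19534337}{1066} + \frac{407365}{35912} = \frac{350975680717}{19141096}$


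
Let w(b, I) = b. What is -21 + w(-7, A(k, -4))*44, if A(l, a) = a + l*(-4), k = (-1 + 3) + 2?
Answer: -329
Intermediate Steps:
k = 4 (k = 2 + 2 = 4)
A(l, a) = a - 4*l
-21 + w(-7, A(k, -4))*44 = -21 - 7*44 = -21 - 308 = -329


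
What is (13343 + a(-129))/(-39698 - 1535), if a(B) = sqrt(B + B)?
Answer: -13343/41233 - I*sqrt(258)/41233 ≈ -0.3236 - 0.00038955*I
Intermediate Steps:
a(B) = sqrt(2)*sqrt(B) (a(B) = sqrt(2*B) = sqrt(2)*sqrt(B))
(13343 + a(-129))/(-39698 - 1535) = (13343 + sqrt(2)*sqrt(-129))/(-39698 - 1535) = (13343 + sqrt(2)*(I*sqrt(129)))/(-41233) = (13343 + I*sqrt(258))*(-1/41233) = -13343/41233 - I*sqrt(258)/41233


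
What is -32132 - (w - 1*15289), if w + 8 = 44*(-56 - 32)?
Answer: -12963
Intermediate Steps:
w = -3880 (w = -8 + 44*(-56 - 32) = -8 + 44*(-88) = -8 - 3872 = -3880)
-32132 - (w - 1*15289) = -32132 - (-3880 - 1*15289) = -32132 - (-3880 - 15289) = -32132 - 1*(-19169) = -32132 + 19169 = -12963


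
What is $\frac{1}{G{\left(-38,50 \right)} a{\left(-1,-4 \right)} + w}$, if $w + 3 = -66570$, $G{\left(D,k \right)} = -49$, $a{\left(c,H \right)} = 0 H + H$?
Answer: $- \frac{1}{66377} \approx -1.5065 \cdot 10^{-5}$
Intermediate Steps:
$a{\left(c,H \right)} = H$ ($a{\left(c,H \right)} = 0 + H = H$)
$w = -66573$ ($w = -3 - 66570 = -66573$)
$\frac{1}{G{\left(-38,50 \right)} a{\left(-1,-4 \right)} + w} = \frac{1}{\left(-49\right) \left(-4\right) - 66573} = \frac{1}{196 - 66573} = \frac{1}{-66377} = - \frac{1}{66377}$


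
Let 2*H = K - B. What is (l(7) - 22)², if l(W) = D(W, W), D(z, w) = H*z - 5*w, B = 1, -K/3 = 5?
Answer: 12769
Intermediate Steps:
K = -15 (K = -3*5 = -15)
H = -8 (H = (-15 - 1*1)/2 = (-15 - 1)/2 = (½)*(-16) = -8)
D(z, w) = -8*z - 5*w
l(W) = -13*W (l(W) = -8*W - 5*W = -13*W)
(l(7) - 22)² = (-13*7 - 22)² = (-91 - 22)² = (-113)² = 12769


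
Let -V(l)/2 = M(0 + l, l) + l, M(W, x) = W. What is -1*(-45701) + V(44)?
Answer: 45525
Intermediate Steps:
V(l) = -4*l (V(l) = -2*((0 + l) + l) = -2*(l + l) = -4*l)
-1*(-45701) + V(44) = -1*(-45701) - 4*44 = 45701 - 176 = 45525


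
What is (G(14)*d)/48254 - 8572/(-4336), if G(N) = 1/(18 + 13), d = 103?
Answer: 1602884817/810763708 ≈ 1.9770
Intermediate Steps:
G(N) = 1/31
(G(14)*d)/48254 - 8572/(-4336) = ((1/31)*103)/48254 - 8572/(-4336) = (103/31)*(1/48254) - 8572*(-1/4336) = 103/1495874 + 2143/1084 = 1602884817/810763708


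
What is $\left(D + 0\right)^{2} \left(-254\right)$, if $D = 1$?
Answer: $-254$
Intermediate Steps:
$\left(D + 0\right)^{2} \left(-254\right) = \left(1 + 0\right)^{2} \left(-254\right) = 1^{2} \left(-254\right) = 1 \left(-254\right) = -254$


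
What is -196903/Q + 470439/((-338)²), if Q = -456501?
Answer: 237250860271/52152500244 ≈ 4.5492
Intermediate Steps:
-196903/Q + 470439/((-338)²) = -196903/(-456501) + 470439/((-338)²) = -196903*(-1/456501) + 470439/114244 = 196903/456501 + 470439*(1/114244) = 196903/456501 + 470439/114244 = 237250860271/52152500244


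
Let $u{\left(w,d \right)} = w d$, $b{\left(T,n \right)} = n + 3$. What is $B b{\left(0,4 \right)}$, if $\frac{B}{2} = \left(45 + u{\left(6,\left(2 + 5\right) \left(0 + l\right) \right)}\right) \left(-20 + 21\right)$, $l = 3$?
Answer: $2394$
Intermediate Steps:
$b{\left(T,n \right)} = 3 + n$
$u{\left(w,d \right)} = d w$
$B = 342$ ($B = 2 \left(45 + \left(2 + 5\right) \left(0 + 3\right) 6\right) \left(-20 + 21\right) = 2 \left(45 + 7 \cdot 3 \cdot 6\right) 1 = 2 \left(45 + 21 \cdot 6\right) 1 = 2 \left(45 + 126\right) 1 = 2 \cdot 171 \cdot 1 = 2 \cdot 171 = 342$)
$B b{\left(0,4 \right)} = 342 \left(3 + 4\right) = 342 \cdot 7 = 2394$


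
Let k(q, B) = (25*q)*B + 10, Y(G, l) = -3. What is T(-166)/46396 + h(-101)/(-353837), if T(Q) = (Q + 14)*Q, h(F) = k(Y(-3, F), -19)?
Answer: 2215359231/4104155363 ≈ 0.53978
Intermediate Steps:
k(q, B) = 10 + 25*B*q (k(q, B) = 25*B*q + 10 = 10 + 25*B*q)
h(F) = 1435 (h(F) = 10 + 25*(-19)*(-3) = 10 + 1425 = 1435)
T(Q) = Q*(14 + Q) (T(Q) = (14 + Q)*Q = Q*(14 + Q))
T(-166)/46396 + h(-101)/(-353837) = -166*(14 - 166)/46396 + 1435/(-353837) = -166*(-152)*(1/46396) + 1435*(-1/353837) = 25232*(1/46396) - 1435/353837 = 6308/11599 - 1435/353837 = 2215359231/4104155363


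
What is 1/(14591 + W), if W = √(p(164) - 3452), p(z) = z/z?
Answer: 14591/212900732 - I*√3451/212900732 ≈ 6.8534e-5 - 2.7593e-7*I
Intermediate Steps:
p(z) = 1
W = I*√3451 (W = √(1 - 3452) = √(-3451) = I*√3451 ≈ 58.745*I)
1/(14591 + W) = 1/(14591 + I*√3451)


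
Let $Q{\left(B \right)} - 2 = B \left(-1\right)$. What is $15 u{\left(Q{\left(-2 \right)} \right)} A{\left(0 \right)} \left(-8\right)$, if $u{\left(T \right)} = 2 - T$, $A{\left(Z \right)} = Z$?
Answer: $0$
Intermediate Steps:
$Q{\left(B \right)} = 2 - B$ ($Q{\left(B \right)} = 2 + B \left(-1\right) = 2 - B$)
$15 u{\left(Q{\left(-2 \right)} \right)} A{\left(0 \right)} \left(-8\right) = 15 \left(2 - \left(2 - -2\right)\right) 0 \left(-8\right) = 15 \left(2 - \left(2 + 2\right)\right) 0 = 15 \left(2 - 4\right) 0 = 15 \left(-2\right) 0 = \left(-30\right) 0 = 0$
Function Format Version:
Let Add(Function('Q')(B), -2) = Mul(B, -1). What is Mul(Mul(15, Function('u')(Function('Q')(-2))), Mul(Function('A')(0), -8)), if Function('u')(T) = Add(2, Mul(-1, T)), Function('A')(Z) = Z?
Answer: 0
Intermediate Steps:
Function('Q')(B) = Add(2, Mul(-1, B)) (Function('Q')(B) = Add(2, Mul(B, -1)) = Add(2, Mul(-1, B)))
Mul(Mul(15, Function('u')(Function('Q')(-2))), Mul(Function('A')(0), -8)) = Mul(Mul(15, Add(2, Mul(-1, Add(2, Mul(-1, -2))))), Mul(0, -8)) = Mul(Mul(15, Add(2, Mul(-1, Add(2, 2)))), 0) = Mul(Mul(15, Add(2, Mul(-1, 4))), 0) = Mul(Mul(15, Add(2, -4)), 0) = Mul(Mul(15, -2), 0) = Mul(-30, 0) = 0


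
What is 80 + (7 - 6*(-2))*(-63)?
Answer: -1117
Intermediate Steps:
80 + (7 - 6*(-2))*(-63) = 80 + (7 + 12)*(-63) = 80 + 19*(-63) = 80 - 1197 = -1117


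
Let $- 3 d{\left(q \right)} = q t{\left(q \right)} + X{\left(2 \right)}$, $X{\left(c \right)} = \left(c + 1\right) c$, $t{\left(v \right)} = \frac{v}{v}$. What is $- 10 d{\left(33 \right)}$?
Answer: $130$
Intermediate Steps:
$t{\left(v \right)} = 1$
$X{\left(c \right)} = c \left(1 + c\right)$ ($X{\left(c \right)} = \left(1 + c\right) c = c \left(1 + c\right)$)
$d{\left(q \right)} = -2 - \frac{q}{3}$ ($d{\left(q \right)} = - \frac{q 1 + 2 \left(1 + 2\right)}{3} = - \frac{q + 2 \cdot 3}{3} = - \frac{q + 6}{3} = - \frac{6 + q}{3} = -2 - \frac{q}{3}$)
$- 10 d{\left(33 \right)} = - 10 \left(-2 - 11\right) = \left(-10\right) \left(-13\right) = 130$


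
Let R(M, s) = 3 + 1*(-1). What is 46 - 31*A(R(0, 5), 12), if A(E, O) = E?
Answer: -16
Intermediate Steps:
R(M, s) = 2 (R(M, s) = 3 - 1 = 2)
46 - 31*A(R(0, 5), 12) = 46 - 31*2 = 46 - 62 = -16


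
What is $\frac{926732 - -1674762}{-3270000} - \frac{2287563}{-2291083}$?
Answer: $\frac{760046165999}{3745920705000} \approx 0.2029$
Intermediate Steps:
$\frac{926732 - -1674762}{-3270000} - \frac{2287563}{-2291083} = \left(926732 + 1674762\right) \left(- \frac{1}{3270000}\right) - - \frac{2287563}{2291083} = 2601494 \left(- \frac{1}{3270000}\right) + \frac{2287563}{2291083} = - \frac{1300747}{1635000} + \frac{2287563}{2291083} = \frac{760046165999}{3745920705000}$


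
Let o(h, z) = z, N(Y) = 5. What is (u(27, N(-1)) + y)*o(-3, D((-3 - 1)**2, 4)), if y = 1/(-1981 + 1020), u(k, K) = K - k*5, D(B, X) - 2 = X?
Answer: -749586/961 ≈ -780.01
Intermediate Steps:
D(B, X) = 2 + X
u(k, K) = K - 5*k
y = -1/961 (y = 1/(-961) = -1/961 ≈ -0.0010406)
(u(27, N(-1)) + y)*o(-3, D((-3 - 1)**2, 4)) = ((5 - 5*27) - 1/961)*(2 + 4) = ((5 - 135) - 1/961)*6 = (-130 - 1/961)*6 = -124931/961*6 = -749586/961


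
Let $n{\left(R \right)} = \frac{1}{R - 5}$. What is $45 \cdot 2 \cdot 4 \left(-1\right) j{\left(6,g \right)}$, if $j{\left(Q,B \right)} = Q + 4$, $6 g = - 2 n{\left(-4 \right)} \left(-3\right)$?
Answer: $-3600$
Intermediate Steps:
$n{\left(R \right)} = \frac{1}{-5 + R}$ ($n{\left(R \right)} = \frac{1}{R - 5} = \frac{1}{-5 + R}$)
$g = - \frac{1}{9}$ ($g = \frac{- \frac{2}{-5 - 4} \left(-3\right)}{6} = \frac{- \frac{2}{-9} \left(-3\right)}{6} = \frac{\left(-2\right) \left(- \frac{1}{9}\right) \left(-3\right)}{6} = \frac{\frac{2}{9} \left(-3\right)}{6} = \frac{1}{6} \left(- \frac{2}{3}\right) = - \frac{1}{9} \approx -0.11111$)
$j{\left(Q,B \right)} = 4 + Q$
$45 \cdot 2 \cdot 4 \left(-1\right) j{\left(6,g \right)} = 45 \cdot 2 \cdot 4 \left(-1\right) \left(4 + 6\right) = 45 \cdot 8 \left(-1\right) 10 = 45 \left(-8\right) 10 = \left(-360\right) 10 = -3600$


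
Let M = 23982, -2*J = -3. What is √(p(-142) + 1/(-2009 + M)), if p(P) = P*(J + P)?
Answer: 2*√2408149194563/21973 ≈ 141.25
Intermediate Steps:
J = 3/2 (J = -½*(-3) = 3/2 ≈ 1.5000)
p(P) = P*(3/2 + P)
√(p(-142) + 1/(-2009 + M)) = √((½)*(-142)*(3 + 2*(-142)) + 1/(-2009 + 23982)) = √((½)*(-142)*(3 - 284) + 1/21973) = √((½)*(-142)*(-281) + 1/21973) = √(19951 + 1/21973) = √(438383324/21973) = 2*√2408149194563/21973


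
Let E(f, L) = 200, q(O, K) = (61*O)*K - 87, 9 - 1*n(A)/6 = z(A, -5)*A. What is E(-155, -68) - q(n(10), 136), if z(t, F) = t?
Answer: 4529903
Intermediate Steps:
n(A) = 54 - 6*A² (n(A) = 54 - 6*A*A = 54 - 6*A²)
q(O, K) = -87 + 61*K*O (q(O, K) = 61*K*O - 87 = -87 + 61*K*O)
E(-155, -68) - q(n(10), 136) = 200 - (-87 + 61*136*(54 - 6*10²)) = 200 - (-87 + 61*136*(54 - 6*100)) = 200 - (-87 + 61*136*(54 - 600)) = 200 - (-87 + 61*136*(-546)) = 200 - (-87 - 4529616) = 200 - 1*(-4529703) = 200 + 4529703 = 4529903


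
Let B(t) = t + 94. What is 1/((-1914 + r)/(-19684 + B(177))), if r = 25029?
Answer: -6471/7705 ≈ -0.83984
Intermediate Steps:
B(t) = 94 + t
1/((-1914 + r)/(-19684 + B(177))) = 1/((-1914 + 25029)/(-19684 + (94 + 177))) = 1/(23115/(-19684 + 271)) = 1/(23115/(-19413)) = 1/(23115*(-1/19413)) = 1/(-7705/6471) = -6471/7705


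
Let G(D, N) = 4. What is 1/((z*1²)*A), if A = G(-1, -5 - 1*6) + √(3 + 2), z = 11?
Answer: 4/121 - √5/121 ≈ 0.014578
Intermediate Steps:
A = 4 + √5 (A = 4 + √(3 + 2) = 4 + √5 ≈ 6.2361)
1/((z*1²)*A) = 1/((11*1²)*(4 + √5)) = 1/((11*1)*(4 + √5)) = 1/(11*(4 + √5)) = 1/(44 + 11*√5)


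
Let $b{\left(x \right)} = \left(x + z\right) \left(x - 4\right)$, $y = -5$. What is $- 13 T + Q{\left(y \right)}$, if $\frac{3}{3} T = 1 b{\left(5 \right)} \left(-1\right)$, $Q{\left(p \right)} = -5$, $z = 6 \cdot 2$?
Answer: $216$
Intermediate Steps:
$z = 12$
$b{\left(x \right)} = \left(-4 + x\right) \left(12 + x\right)$ ($b{\left(x \right)} = \left(x + 12\right) \left(x - 4\right) = \left(12 + x\right) \left(-4 + x\right) = \left(-4 + x\right) \left(12 + x\right)$)
$T = -17$ ($T = 1 \left(-48 + 5^{2} + 8 \cdot 5\right) \left(-1\right) = 1 \left(-48 + 25 + 40\right) \left(-1\right) = 1 \cdot 17 \left(-1\right) = 17 \left(-1\right) = -17$)
$- 13 T + Q{\left(y \right)} = \left(-13\right) \left(-17\right) - 5 = 221 - 5 = 216$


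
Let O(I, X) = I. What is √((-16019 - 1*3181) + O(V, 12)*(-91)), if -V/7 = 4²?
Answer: 4*I*√563 ≈ 94.911*I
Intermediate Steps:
V = -112 (V = -7*4² = -7*16 = -112)
√((-16019 - 1*3181) + O(V, 12)*(-91)) = √((-16019 - 1*3181) - 112*(-91)) = √((-16019 - 3181) + 10192) = √(-19200 + 10192) = √(-9008) = 4*I*√563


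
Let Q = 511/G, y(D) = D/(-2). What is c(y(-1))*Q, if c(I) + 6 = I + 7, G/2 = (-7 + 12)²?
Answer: 1533/100 ≈ 15.330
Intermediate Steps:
y(D) = -D/2 (y(D) = D*(-½) = -D/2)
G = 50 (G = 2*(-7 + 12)² = 2*5² = 2*25 = 50)
c(I) = 1 + I (c(I) = -6 + (I + 7) = -6 + (7 + I) = 1 + I)
Q = 511/50 ≈ 10.220
c(y(-1))*Q = (1 - ½*(-1))*(511/50) = (1 + ½)*(511/50) = (3/2)*(511/50) = 1533/100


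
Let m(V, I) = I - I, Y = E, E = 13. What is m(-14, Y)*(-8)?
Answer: 0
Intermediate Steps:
Y = 13
m(V, I) = 0
m(-14, Y)*(-8) = 0*(-8) = 0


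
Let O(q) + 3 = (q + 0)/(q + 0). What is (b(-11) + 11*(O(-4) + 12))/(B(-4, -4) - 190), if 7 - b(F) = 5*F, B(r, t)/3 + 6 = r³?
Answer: -43/100 ≈ -0.43000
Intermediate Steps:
O(q) = -2 (O(q) = -3 + (q + 0)/(q + 0) = -3 + q/q = -3 + 1 = -2)
B(r, t) = -18 + 3*r³
b(F) = 7 - 5*F
(b(-11) + 11*(O(-4) + 12))/(B(-4, -4) - 190) = ((7 - 5*(-11)) + 11*(-2 + 12))/((-18 + 3*(-4)³) - 190) = ((7 + 55) + 11*10)/((-18 + 3*(-64)) - 190) = (62 + 110)/((-18 - 192) - 190) = 172/(-210 - 190) = 172/(-400) = 172*(-1/400) = -43/100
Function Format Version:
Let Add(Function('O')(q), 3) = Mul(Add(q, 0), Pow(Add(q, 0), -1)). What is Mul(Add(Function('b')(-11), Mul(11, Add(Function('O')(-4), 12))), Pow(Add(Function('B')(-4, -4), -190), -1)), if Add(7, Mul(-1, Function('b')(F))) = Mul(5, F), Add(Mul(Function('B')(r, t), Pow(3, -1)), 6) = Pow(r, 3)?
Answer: Rational(-43, 100) ≈ -0.43000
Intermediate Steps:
Function('O')(q) = -2 (Function('O')(q) = Add(-3, Mul(Add(q, 0), Pow(Add(q, 0), -1))) = Add(-3, Mul(q, Pow(q, -1))) = Add(-3, 1) = -2)
Function('B')(r, t) = Add(-18, Mul(3, Pow(r, 3)))
Function('b')(F) = Add(7, Mul(-5, F)) (Function('b')(F) = Add(7, Mul(-1, Mul(5, F))) = Add(7, Mul(-5, F)))
Mul(Add(Function('b')(-11), Mul(11, Add(Function('O')(-4), 12))), Pow(Add(Function('B')(-4, -4), -190), -1)) = Mul(Add(Add(7, Mul(-5, -11)), Mul(11, Add(-2, 12))), Pow(Add(Add(-18, Mul(3, Pow(-4, 3))), -190), -1)) = Mul(Add(Add(7, 55), Mul(11, 10)), Pow(Add(Add(-18, Mul(3, -64)), -190), -1)) = Mul(Add(62, 110), Pow(Add(Add(-18, -192), -190), -1)) = Mul(172, Pow(Add(-210, -190), -1)) = Mul(172, Pow(-400, -1)) = Mul(172, Rational(-1, 400)) = Rational(-43, 100)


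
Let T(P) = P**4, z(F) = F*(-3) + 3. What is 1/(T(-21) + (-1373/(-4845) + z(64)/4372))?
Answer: 21182340/4119567752591 ≈ 5.1419e-6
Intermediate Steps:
z(F) = 3 - 3*F (z(F) = -3*F + 3 = 3 - 3*F)
1/(T(-21) + (-1373/(-4845) + z(64)/4372)) = 1/((-21)**4 + (-1373/(-4845) + (3 - 3*64)/4372)) = 1/(194481 + (-1373*(-1/4845) + (3 - 192)*(1/4372))) = 1/(194481 + (1373/4845 - 189*1/4372)) = 1/(194481 + (1373/4845 - 189/4372)) = 1/(194481 + 5087051/21182340) = 1/(4119567752591/21182340) = 21182340/4119567752591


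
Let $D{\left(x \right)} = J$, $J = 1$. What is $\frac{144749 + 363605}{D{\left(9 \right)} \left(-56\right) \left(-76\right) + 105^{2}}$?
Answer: $\frac{72622}{2183} \approx 33.267$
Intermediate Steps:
$D{\left(x \right)} = 1$
$\frac{144749 + 363605}{D{\left(9 \right)} \left(-56\right) \left(-76\right) + 105^{2}} = \frac{144749 + 363605}{1 \left(-56\right) \left(-76\right) + 105^{2}} = \frac{508354}{\left(-56\right) \left(-76\right) + 11025} = \frac{508354}{4256 + 11025} = \frac{508354}{15281} = 508354 \cdot \frac{1}{15281} = \frac{72622}{2183}$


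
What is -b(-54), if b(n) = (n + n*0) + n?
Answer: 108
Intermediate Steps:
b(n) = 2*n (b(n) = (n + 0) + n = n + n = 2*n)
-b(-54) = -2*(-54) = -1*(-108) = 108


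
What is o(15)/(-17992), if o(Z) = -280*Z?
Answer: 525/2249 ≈ 0.23344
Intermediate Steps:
o(15)/(-17992) = -280*15/(-17992) = -4200*(-1/17992) = 525/2249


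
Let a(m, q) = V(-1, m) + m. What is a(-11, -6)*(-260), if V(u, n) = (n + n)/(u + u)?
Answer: 0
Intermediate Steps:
V(u, n) = n/u (V(u, n) = (2*n)/((2*u)) = (2*n)*(1/(2*u)) = n/u)
a(m, q) = 0 (a(m, q) = m/(-1) + m = m*(-1) + m = -m + m = 0)
a(-11, -6)*(-260) = 0*(-260) = 0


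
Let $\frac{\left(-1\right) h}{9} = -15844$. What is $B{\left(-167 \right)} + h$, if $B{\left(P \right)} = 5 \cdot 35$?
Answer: $142771$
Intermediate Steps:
$h = 142596$ ($h = \left(-9\right) \left(-15844\right) = 142596$)
$B{\left(P \right)} = 175$
$B{\left(-167 \right)} + h = 175 + 142596 = 142771$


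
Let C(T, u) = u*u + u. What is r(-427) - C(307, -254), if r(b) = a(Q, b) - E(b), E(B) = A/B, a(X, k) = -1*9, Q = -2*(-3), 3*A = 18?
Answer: -27443711/427 ≈ -64271.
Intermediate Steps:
A = 6 (A = (⅓)*18 = 6)
Q = 6
C(T, u) = u + u² (C(T, u) = u² + u = u + u²)
a(X, k) = -9
E(B) = 6/B
r(b) = -9 - 6/b
r(-427) - C(307, -254) = (-9 - 6/(-427)) - (-254)*(1 - 254) = (-9 - 6*(-1/427)) - (-254)*(-253) = (-9 + 6/427) - 1*64262 = -3837/427 - 64262 = -27443711/427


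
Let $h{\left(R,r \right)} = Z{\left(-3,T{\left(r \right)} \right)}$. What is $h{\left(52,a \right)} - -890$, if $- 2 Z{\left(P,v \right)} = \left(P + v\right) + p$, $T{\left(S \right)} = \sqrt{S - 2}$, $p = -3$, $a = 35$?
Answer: $893 - \frac{\sqrt{33}}{2} \approx 890.13$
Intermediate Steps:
$T{\left(S \right)} = \sqrt{-2 + S}$
$Z{\left(P,v \right)} = \frac{3}{2} - \frac{P}{2} - \frac{v}{2}$ ($Z{\left(P,v \right)} = - \frac{\left(P + v\right) - 3}{2} = - \frac{-3 + P + v}{2} = \frac{3}{2} - \frac{P}{2} - \frac{v}{2}$)
$h{\left(R,r \right)} = 3 - \frac{\sqrt{-2 + r}}{2}$ ($h{\left(R,r \right)} = \frac{3}{2} - - \frac{3}{2} - \frac{\sqrt{-2 + r}}{2} = \frac{3}{2} + \frac{3}{2} - \frac{\sqrt{-2 + r}}{2} = 3 - \frac{\sqrt{-2 + r}}{2}$)
$h{\left(52,a \right)} - -890 = \left(3 - \frac{\sqrt{-2 + 35}}{2}\right) - -890 = \left(3 - \frac{\sqrt{33}}{2}\right) + 890 = 893 - \frac{\sqrt{33}}{2}$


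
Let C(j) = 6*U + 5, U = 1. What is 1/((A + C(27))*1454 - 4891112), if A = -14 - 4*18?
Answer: -1/5000162 ≈ -1.9999e-7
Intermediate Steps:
C(j) = 11 (C(j) = 6*1 + 5 = 6 + 5 = 11)
A = -86 (A = -14 - 72 = -86)
1/((A + C(27))*1454 - 4891112) = 1/((-86 + 11)*1454 - 4891112) = 1/(-75*1454 - 4891112) = 1/(-109050 - 4891112) = 1/(-5000162) = -1/5000162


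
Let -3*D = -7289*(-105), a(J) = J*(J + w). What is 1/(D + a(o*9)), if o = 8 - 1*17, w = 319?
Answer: -1/274393 ≈ -3.6444e-6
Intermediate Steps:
o = -9 (o = 8 - 17 = -9)
a(J) = J*(319 + J) (a(J) = J*(J + 319) = J*(319 + J))
D = -255115 (D = -(-7289)*(-105)/3 = -⅓*765345 = -255115)
1/(D + a(o*9)) = 1/(-255115 + (-9*9)*(319 - 9*9)) = 1/(-255115 - 81*(319 - 81)) = 1/(-255115 - 81*238) = 1/(-255115 - 19278) = 1/(-274393) = -1/274393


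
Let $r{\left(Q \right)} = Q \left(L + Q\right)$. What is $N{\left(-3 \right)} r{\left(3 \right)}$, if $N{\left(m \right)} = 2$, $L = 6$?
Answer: $54$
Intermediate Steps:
$r{\left(Q \right)} = Q \left(6 + Q\right)$
$N{\left(-3 \right)} r{\left(3 \right)} = 2 \cdot 3 \left(6 + 3\right) = 2 \cdot 3 \cdot 9 = 2 \cdot 27 = 54$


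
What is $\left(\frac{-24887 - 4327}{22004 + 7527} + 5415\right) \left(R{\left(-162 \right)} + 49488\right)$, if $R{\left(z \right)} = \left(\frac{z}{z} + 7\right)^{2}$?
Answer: $\frac{7922430794352}{29531} \approx 2.6827 \cdot 10^{8}$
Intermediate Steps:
$R{\left(z \right)} = 64$ ($R{\left(z \right)} = \left(1 + 7\right)^{2} = 8^{2} = 64$)
$\left(\frac{-24887 - 4327}{22004 + 7527} + 5415\right) \left(R{\left(-162 \right)} + 49488\right) = \left(\frac{-24887 - 4327}{22004 + 7527} + 5415\right) \left(64 + 49488\right) = \left(- \frac{29214}{29531} + 5415\right) 49552 = \frac{159881151}{29531} \cdot 49552 = \frac{7922430794352}{29531}$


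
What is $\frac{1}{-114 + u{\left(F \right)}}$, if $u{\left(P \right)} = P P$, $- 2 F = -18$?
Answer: $- \frac{1}{33} \approx -0.030303$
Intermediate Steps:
$F = 9$ ($F = \left(- \frac{1}{2}\right) \left(-18\right) = 9$)
$u{\left(P \right)} = P^{2}$
$\frac{1}{-114 + u{\left(F \right)}} = \frac{1}{-114 + 9^{2}} = \frac{1}{-114 + 81} = \frac{1}{-33} = - \frac{1}{33}$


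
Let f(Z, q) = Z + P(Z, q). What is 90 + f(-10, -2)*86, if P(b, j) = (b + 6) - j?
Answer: -942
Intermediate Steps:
P(b, j) = 6 + b - j (P(b, j) = (6 + b) - j = 6 + b - j)
f(Z, q) = 6 - q + 2*Z (f(Z, q) = Z + (6 + Z - q) = 6 - q + 2*Z)
90 + f(-10, -2)*86 = 90 + (6 - 1*(-2) + 2*(-10))*86 = 90 + (6 + 2 - 20)*86 = 90 - 12*86 = 90 - 1032 = -942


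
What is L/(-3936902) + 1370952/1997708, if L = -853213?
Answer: 1775443526627/1966195155154 ≈ 0.90298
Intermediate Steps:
L/(-3936902) + 1370952/1997708 = -853213/(-3936902) + 1370952/1997708 = -853213*(-1/3936902) + 1370952*(1/1997708) = 853213/3936902 + 342738/499427 = 1775443526627/1966195155154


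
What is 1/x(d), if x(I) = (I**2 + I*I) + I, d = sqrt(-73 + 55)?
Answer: -sqrt(2)/(-6*I + 36*sqrt(2)) ≈ -0.027397 - 0.0032288*I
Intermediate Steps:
d = 3*I*sqrt(2) (d = sqrt(-18) = 3*I*sqrt(2) ≈ 4.2426*I)
x(I) = I + 2*I**2 (x(I) = (I**2 + I**2) + I = 2*I**2 + I = I + 2*I**2)
1/x(d) = 1/((3*I*sqrt(2))*(1 + 2*(3*I*sqrt(2)))) = 1/((3*I*sqrt(2))*(1 + 6*I*sqrt(2))) = 1/(3*I*sqrt(2)*(1 + 6*I*sqrt(2))) = -I*sqrt(2)/(6*(1 + 6*I*sqrt(2)))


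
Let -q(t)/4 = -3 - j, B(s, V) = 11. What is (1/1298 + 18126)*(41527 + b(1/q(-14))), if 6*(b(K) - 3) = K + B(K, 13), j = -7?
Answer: 93805631878195/124608 ≈ 7.5281e+8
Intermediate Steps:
q(t) = -16 (q(t) = -4*(-3 - 1*(-7)) = -4*(-3 + 7) = -4*4 = -16)
b(K) = 29/6 + K/6 (b(K) = 3 + (K + 11)/6 = 3 + (11 + K)/6 = 3 + (11/6 + K/6) = 29/6 + K/6)
(1/1298 + 18126)*(41527 + b(1/q(-14))) = (1/1298 + 18126)*(41527 + (29/6 + (⅙)/(-16))) = (1/1298 + 18126)*(41527 + (29/6 + (⅙)*(-1/16))) = 23527549*(41527 + (29/6 - 1/96))/1298 = 23527549*(41527 + 463/96)/1298 = (23527549/1298)*(3987055/96) = 93805631878195/124608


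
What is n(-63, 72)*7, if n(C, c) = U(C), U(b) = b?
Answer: -441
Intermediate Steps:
n(C, c) = C
n(-63, 72)*7 = -63*7 = -441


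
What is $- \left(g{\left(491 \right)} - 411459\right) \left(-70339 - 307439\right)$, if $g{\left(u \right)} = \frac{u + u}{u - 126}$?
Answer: $- \frac{56735286729234}{365} \approx -1.5544 \cdot 10^{11}$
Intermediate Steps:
$g{\left(u \right)} = \frac{2 u}{-126 + u}$
$- \left(g{\left(491 \right)} - 411459\right) \left(-70339 - 307439\right) = - \left(2 \cdot 491 \frac{1}{-126 + 491} - 411459\right) \left(-70339 - 307439\right) = - \left(2 \cdot 491 \cdot \frac{1}{365} - 411459\right) \left(-377778\right) = - \left(\frac{982}{365} - 411459\right) \left(-377778\right) = - \frac{\left(-150181553\right) \left(-377778\right)}{365} = \left(-1\right) \frac{56735286729234}{365} = - \frac{56735286729234}{365}$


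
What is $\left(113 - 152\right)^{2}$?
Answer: $1521$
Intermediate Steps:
$\left(113 - 152\right)^{2} = \left(-39\right)^{2} = 1521$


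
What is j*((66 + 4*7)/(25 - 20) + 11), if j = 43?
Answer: 6407/5 ≈ 1281.4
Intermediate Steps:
j*((66 + 4*7)/(25 - 20) + 11) = 43*((66 + 4*7)/(25 - 20) + 11) = 43*((66 + 28)/5 + 11) = 43*(94*(1/5) + 11) = 43*(94/5 + 11) = 43*(149/5) = 6407/5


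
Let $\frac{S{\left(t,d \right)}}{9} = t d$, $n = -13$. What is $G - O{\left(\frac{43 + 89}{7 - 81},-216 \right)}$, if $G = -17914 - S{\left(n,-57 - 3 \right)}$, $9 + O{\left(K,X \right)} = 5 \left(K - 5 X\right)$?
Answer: $- \frac{1121695}{37} \approx -30316.0$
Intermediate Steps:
$S{\left(t,d \right)} = 9 d t$ ($S{\left(t,d \right)} = 9 t d = 9 d t$)
$O{\left(K,X \right)} = -9 - 25 X + 5 K$ ($O{\left(K,X \right)} = -9 + 5 \left(K - 5 X\right) = -9 + \left(- 25 X + 5 K\right) = -9 - 25 X + 5 K$)
$G = -24934$ ($G = -17914 - 9 \left(-57 - 3\right) \left(-13\right) = -17914 - 9 \left(-60\right) \left(-13\right) = -17914 - 7020 = -24934$)
$G - O{\left(\frac{43 + 89}{7 - 81},-216 \right)} = -24934 - \left(-9 - -5400 + 5 \frac{43 + 89}{7 - 81}\right) = -24934 - \left(-9 + 5400 + 5 \frac{132}{-74}\right) = -24934 - \left(-9 + 5400 + 5 \cdot 132 \left(- \frac{1}{74}\right)\right) = -24934 - \left(-9 + 5400 + 5 \left(- \frac{66}{37}\right)\right) = -24934 - \left(-9 + 5400 - \frac{330}{37}\right) = -24934 - \frac{199137}{37} = - \frac{1121695}{37}$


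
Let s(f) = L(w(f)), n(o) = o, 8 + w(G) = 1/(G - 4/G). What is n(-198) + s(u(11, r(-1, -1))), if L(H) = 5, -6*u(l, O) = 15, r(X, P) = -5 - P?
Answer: -193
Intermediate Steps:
w(G) = -8 + 1/(G - 4/G)
u(l, O) = -5/2 (u(l, O) = -⅙*15 = -5/2)
s(f) = 5
n(-198) + s(u(11, r(-1, -1))) = -198 + 5 = -193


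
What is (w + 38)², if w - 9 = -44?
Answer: 9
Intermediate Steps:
w = -35 (w = 9 - 44 = -35)
(w + 38)² = (-35 + 38)² = 3² = 9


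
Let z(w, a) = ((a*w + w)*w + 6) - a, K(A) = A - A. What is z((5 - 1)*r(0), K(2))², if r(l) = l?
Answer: 36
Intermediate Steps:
K(A) = 0
z(w, a) = 6 - a + w*(w + a*w) (z(w, a) = ((w + a*w)*w + 6) - a = (w*(w + a*w) + 6) - a = (6 + w*(w + a*w)) - a = 6 - a + w*(w + a*w))
z((5 - 1)*r(0), K(2))² = (6 + ((5 - 1)*0)² - 1*0 + 0*((5 - 1)*0)²)² = (6 + (4*0)² + 0 + 0*(4*0)²)² = (6 + 0² + 0 + 0*0²)² = (6 + 0 + 0 + 0*0)² = (6 + 0 + 0 + 0)² = 6² = 36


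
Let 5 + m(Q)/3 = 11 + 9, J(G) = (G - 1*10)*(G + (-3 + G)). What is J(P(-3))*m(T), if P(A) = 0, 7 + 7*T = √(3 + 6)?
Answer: 1350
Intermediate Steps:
T = -4/7 (T = -1 + √(3 + 6)/7 = -1 + √9/7 = -1 + (⅐)*3 = -1 + 3/7 = -4/7 ≈ -0.57143)
J(G) = (-10 + G)*(-3 + 2*G) (J(G) = (G - 10)*(-3 + 2*G) = (-10 + G)*(-3 + 2*G))
m(Q) = 45 (m(Q) = -15 + 3*(11 + 9) = -15 + 3*20 = -15 + 60 = 45)
J(P(-3))*m(T) = (30 - 23*0 + 2*0²)*45 = (30 + 0 + 2*0)*45 = (30 + 0 + 0)*45 = 30*45 = 1350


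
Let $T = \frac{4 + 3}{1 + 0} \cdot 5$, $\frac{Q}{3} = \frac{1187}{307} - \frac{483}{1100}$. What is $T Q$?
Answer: $\frac{24305799}{67540} \approx 359.87$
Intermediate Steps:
$Q = \frac{3472257}{337700}$ ($Q = 3 \left(\frac{1187}{307} - \frac{483}{1100}\right) = 3 \cdot \frac{1157419}{337700} = \frac{3472257}{337700} \approx 10.282$)
$T = 35$ ($T = \frac{7}{1} \cdot 5 = 7 \cdot 1 \cdot 5 = 7 \cdot 5 = 35$)
$T Q = 35 \cdot \frac{3472257}{337700} = \frac{24305799}{67540}$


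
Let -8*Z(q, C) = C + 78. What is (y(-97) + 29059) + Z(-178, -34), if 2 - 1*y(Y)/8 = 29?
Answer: 57675/2 ≈ 28838.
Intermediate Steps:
y(Y) = -216 (y(Y) = 16 - 8*29 = 16 - 232 = -216)
Z(q, C) = -39/4 - C/8 (Z(q, C) = -(C + 78)/8 = -(78 + C)/8 = -39/4 - C/8)
(y(-97) + 29059) + Z(-178, -34) = (-216 + 29059) + (-39/4 - ⅛*(-34)) = 28843 + (-39/4 + 17/4) = 28843 - 11/2 = 57675/2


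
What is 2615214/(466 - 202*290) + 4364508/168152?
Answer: -3323472261/174499738 ≈ -19.046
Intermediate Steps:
2615214/(466 - 202*290) + 4364508/168152 = 2615214/(466 - 58580) + 4364508*(1/168152) = 2615214/(-58114) + 1091127/42038 = 2615214*(-1/58114) + 1091127/42038 = -186801/4151 + 1091127/42038 = -3323472261/174499738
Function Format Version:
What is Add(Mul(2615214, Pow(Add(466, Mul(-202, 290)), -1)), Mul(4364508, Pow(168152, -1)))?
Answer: Rational(-3323472261, 174499738) ≈ -19.046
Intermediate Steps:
Add(Mul(2615214, Pow(Add(466, Mul(-202, 290)), -1)), Mul(4364508, Pow(168152, -1))) = Add(Mul(2615214, Pow(Add(466, -58580), -1)), Mul(4364508, Rational(1, 168152))) = Add(Mul(2615214, Pow(-58114, -1)), Rational(1091127, 42038)) = Add(Mul(2615214, Rational(-1, 58114)), Rational(1091127, 42038)) = Add(Rational(-186801, 4151), Rational(1091127, 42038)) = Rational(-3323472261, 174499738)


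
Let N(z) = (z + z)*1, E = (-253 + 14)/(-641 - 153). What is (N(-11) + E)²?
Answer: 296838441/630436 ≈ 470.85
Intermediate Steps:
E = 239/794 (E = -239/(-794) = -239*(-1/794) = 239/794 ≈ 0.30101)
N(z) = 2*z (N(z) = (2*z)*1 = 2*z)
(N(-11) + E)² = (2*(-11) + 239/794)² = (-22 + 239/794)² = (-17229/794)² = 296838441/630436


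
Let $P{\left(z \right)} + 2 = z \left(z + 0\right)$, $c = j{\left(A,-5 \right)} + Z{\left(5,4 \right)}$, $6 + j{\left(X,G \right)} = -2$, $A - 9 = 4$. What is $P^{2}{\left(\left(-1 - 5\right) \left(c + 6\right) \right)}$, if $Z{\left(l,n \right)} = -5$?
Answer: $3104644$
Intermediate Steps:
$A = 13$ ($A = 9 + 4 = 13$)
$j{\left(X,G \right)} = -8$ ($j{\left(X,G \right)} = -6 - 2 = -8$)
$c = -13$ ($c = -8 - 5 = -13$)
$P{\left(z \right)} = -2 + z^{2}$ ($P{\left(z \right)} = -2 + z \left(z + 0\right) = -2 + z z = -2 + z^{2}$)
$P^{2}{\left(\left(-1 - 5\right) \left(c + 6\right) \right)} = \left(-2 + \left(\left(-1 - 5\right) \left(-13 + 6\right)\right)^{2}\right)^{2} = \left(-2 + \left(\left(-6\right) \left(-7\right)\right)^{2}\right)^{2} = \left(-2 + 42^{2}\right)^{2} = \left(-2 + 1764\right)^{2} = 1762^{2} = 3104644$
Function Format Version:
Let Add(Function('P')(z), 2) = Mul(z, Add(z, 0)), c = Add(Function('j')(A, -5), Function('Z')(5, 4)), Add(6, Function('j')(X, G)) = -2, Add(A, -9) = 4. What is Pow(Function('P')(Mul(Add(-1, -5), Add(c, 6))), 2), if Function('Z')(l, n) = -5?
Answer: 3104644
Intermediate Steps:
A = 13 (A = Add(9, 4) = 13)
Function('j')(X, G) = -8 (Function('j')(X, G) = Add(-6, -2) = -8)
c = -13 (c = Add(-8, -5) = -13)
Function('P')(z) = Add(-2, Pow(z, 2)) (Function('P')(z) = Add(-2, Mul(z, Add(z, 0))) = Add(-2, Mul(z, z)) = Add(-2, Pow(z, 2)))
Pow(Function('P')(Mul(Add(-1, -5), Add(c, 6))), 2) = Pow(Add(-2, Pow(Mul(Add(-1, -5), Add(-13, 6)), 2)), 2) = Pow(Add(-2, Pow(Mul(-6, -7), 2)), 2) = Pow(Add(-2, Pow(42, 2)), 2) = Pow(Add(-2, 1764), 2) = Pow(1762, 2) = 3104644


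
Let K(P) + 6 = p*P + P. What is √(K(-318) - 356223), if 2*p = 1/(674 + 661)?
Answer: 2*I*√17651310815/445 ≈ 597.12*I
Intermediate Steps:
p = 1/2670 (p = 1/(2*(674 + 661)) = (½)/1335 = (½)*(1/1335) = 1/2670 ≈ 0.00037453)
K(P) = -6 + 2671*P/2670 (K(P) = -6 + (P/2670 + P) = -6 + 2671*P/2670)
√(K(-318) - 356223) = √((-6 + (2671/2670)*(-318)) - 356223) = √((-6 - 141563/445) - 356223) = √(-144233/445 - 356223) = √(-158663468/445) = 2*I*√17651310815/445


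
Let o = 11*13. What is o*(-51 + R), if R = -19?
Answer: -10010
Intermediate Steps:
o = 143
o*(-51 + R) = 143*(-51 - 19) = 143*(-70) = -10010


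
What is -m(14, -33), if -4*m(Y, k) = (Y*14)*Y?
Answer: 686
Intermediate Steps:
m(Y, k) = -7*Y**2/2 (m(Y, k) = -Y*14*Y/4 = -14*Y*Y/4 = -7*Y**2/2)
-m(14, -33) = -(-7)*14**2/2 = -(-7)*196/2 = -1*(-686) = 686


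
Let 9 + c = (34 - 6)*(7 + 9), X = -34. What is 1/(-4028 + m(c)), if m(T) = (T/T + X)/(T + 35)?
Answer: -158/636435 ≈ -0.00024826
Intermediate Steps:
c = 439 (c = -9 + (34 - 6)*(7 + 9) = -9 + 28*16 = -9 + 448 = 439)
m(T) = -33/(35 + T) (m(T) = (T/T - 34)/(T + 35) = (1 - 34)/(35 + T) = -33/(35 + T))
1/(-4028 + m(c)) = 1/(-4028 - 33/(35 + 439)) = 1/(-4028 - 33/474) = 1/(-4028 - 33*1/474) = 1/(-4028 - 11/158) = 1/(-636435/158) = -158/636435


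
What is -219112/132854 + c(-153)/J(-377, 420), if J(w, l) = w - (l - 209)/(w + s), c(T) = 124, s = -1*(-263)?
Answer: -5624393524/2840883509 ≈ -1.9798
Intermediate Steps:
s = 263
J(w, l) = w - (-209 + l)/(263 + w) (J(w, l) = w - (l - 209)/(w + 263) = w - (-209 + l)/(263 + w))
-219112/132854 + c(-153)/J(-377, 420) = -219112/132854 + 124/(((209 + (-377)**2 - 1*420 + 263*(-377))/(263 - 377))) = -219112*1/132854 + 124/(((209 + 142129 - 420 - 99151)/(-114))) = -109556/66427 + 124/((-1/114*42767)) = -109556/66427 + 124/(-42767/114) = -109556/66427 + 124*(-114/42767) = -109556/66427 - 14136/42767 = -5624393524/2840883509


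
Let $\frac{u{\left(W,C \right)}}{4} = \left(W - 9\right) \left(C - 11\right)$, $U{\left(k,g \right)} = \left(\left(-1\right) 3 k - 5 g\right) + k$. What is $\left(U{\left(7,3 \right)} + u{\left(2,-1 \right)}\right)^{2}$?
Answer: $94249$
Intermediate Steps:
$U{\left(k,g \right)} = - 5 g - 2 k$ ($U{\left(k,g \right)} = \left(- 3 k - 5 g\right) + k = \left(- 5 g - 3 k\right) + k = - 5 g - 2 k$)
$u{\left(W,C \right)} = 4 \left(-11 + C\right) \left(-9 + W\right)$ ($u{\left(W,C \right)} = 4 \left(W - 9\right) \left(C - 11\right) = 4 \left(-9 + W\right) \left(-11 + C\right) = 4 \left(-11 + C\right) \left(-9 + W\right)$)
$\left(U{\left(7,3 \right)} + u{\left(2,-1 \right)}\right)^{2} = \left(\left(\left(-5\right) 3 - 14\right) + \left(396 - 88 - -36 + 4 \left(-1\right) 2\right)\right)^{2} = \left(\left(-15 - 14\right) + \left(396 - 88 + 36 - 8\right)\right)^{2} = \left(-29 + 336\right)^{2} = 307^{2} = 94249$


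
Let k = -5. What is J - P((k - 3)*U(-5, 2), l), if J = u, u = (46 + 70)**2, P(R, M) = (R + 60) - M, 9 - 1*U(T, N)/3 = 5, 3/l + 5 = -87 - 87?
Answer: 2415065/179 ≈ 13492.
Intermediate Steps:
l = -3/179 (l = 3/(-5 + (-87 - 87)) = 3/(-5 - 174) = 3/(-179) = 3*(-1/179) = -3/179 ≈ -0.016760)
U(T, N) = 12 (U(T, N) = 27 - 3*5 = 27 - 15 = 12)
P(R, M) = 60 + R - M (P(R, M) = (60 + R) - M = 60 + R - M)
u = 13456 (u = 116**2 = 13456)
J = 13456
J - P((k - 3)*U(-5, 2), l) = 13456 - (60 + (-5 - 3)*12 - 1*(-3/179)) = 13456 - (60 - 8*12 + 3/179) = 13456 - (60 - 96 + 3/179) = 13456 - 1*(-6441/179) = 13456 + 6441/179 = 2415065/179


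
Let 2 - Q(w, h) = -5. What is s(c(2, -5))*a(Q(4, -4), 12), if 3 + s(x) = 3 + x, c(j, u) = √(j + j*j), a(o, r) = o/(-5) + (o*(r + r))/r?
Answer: 63*√6/5 ≈ 30.864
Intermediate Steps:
Q(w, h) = 7 (Q(w, h) = 2 - 1*(-5) = 2 + 5 = 7)
a(o, r) = 9*o/5 (a(o, r) = o*(-⅕) + (o*(2*r))/r = -o/5 + (2*o*r)/r = -o/5 + 2*o = 9*o/5)
c(j, u) = √(j + j²)
s(x) = x (s(x) = -3 + (3 + x) = x)
s(c(2, -5))*a(Q(4, -4), 12) = √(2*(1 + 2))*((9/5)*7) = √(2*3)*(63/5) = √6*(63/5) = 63*√6/5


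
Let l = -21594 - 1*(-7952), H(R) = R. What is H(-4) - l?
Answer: 13638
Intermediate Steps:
l = -13642 (l = -21594 + 7952 = -13642)
H(-4) - l = -4 - 1*(-13642) = -4 + 13642 = 13638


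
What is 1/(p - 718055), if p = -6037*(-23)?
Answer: -1/579204 ≈ -1.7265e-6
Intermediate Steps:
p = 138851
1/(p - 718055) = 1/(138851 - 718055) = 1/(-579204) = -1/579204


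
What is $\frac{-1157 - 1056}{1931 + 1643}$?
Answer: $- \frac{2213}{3574} \approx -0.61919$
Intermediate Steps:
$\frac{-1157 - 1056}{1931 + 1643} = - \frac{2213}{3574}$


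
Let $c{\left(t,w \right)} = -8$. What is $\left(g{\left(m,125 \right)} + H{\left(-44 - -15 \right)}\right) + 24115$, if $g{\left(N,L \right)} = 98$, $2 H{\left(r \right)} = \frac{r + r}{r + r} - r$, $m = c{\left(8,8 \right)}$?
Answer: $24228$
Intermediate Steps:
$m = -8$
$H{\left(r \right)} = \frac{1}{2} - \frac{r}{2}$ ($H{\left(r \right)} = \frac{\frac{r + r}{r + r} - r}{2} = \frac{\frac{2 r}{2 r} - r}{2} = \frac{2 r \frac{1}{2 r} - r}{2} = \frac{1 - r}{2} = \frac{1}{2} - \frac{r}{2}$)
$\left(g{\left(m,125 \right)} + H{\left(-44 - -15 \right)}\right) + 24115 = \left(98 - \left(- \frac{1}{2} + \frac{-44 - -15}{2}\right)\right) + 24115 = \left(98 - \left(- \frac{1}{2} + \frac{-44 + 15}{2}\right)\right) + 24115 = \left(98 + \left(\frac{1}{2} - - \frac{29}{2}\right)\right) + 24115 = \left(98 + \left(\frac{1}{2} + \frac{29}{2}\right)\right) + 24115 = \left(98 + 15\right) + 24115 = 113 + 24115 = 24228$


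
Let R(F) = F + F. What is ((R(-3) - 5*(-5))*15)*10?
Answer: 2850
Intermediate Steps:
R(F) = 2*F
((R(-3) - 5*(-5))*15)*10 = ((2*(-3) - 5*(-5))*15)*10 = ((-6 + 25)*15)*10 = (19*15)*10 = 285*10 = 2850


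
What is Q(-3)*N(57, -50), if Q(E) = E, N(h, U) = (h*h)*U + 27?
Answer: 487269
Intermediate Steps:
N(h, U) = 27 + U*h**2 (N(h, U) = h**2*U + 27 = U*h**2 + 27 = 27 + U*h**2)
Q(-3)*N(57, -50) = -3*(27 - 50*57**2) = -3*(27 - 50*3249) = -3*(27 - 162450) = -3*(-162423) = 487269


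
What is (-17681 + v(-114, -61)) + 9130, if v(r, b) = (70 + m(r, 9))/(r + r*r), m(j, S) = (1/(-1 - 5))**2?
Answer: -3965540831/463752 ≈ -8551.0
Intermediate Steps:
m(j, S) = 1/36 (m(j, S) = (1/(-6))**2 = (-1/6)**2 = 1/36)
v(r, b) = 2521/(36*(r + r**2)) (v(r, b) = (70 + 1/36)/(r + r*r) = 2521/(36*(r + r**2)))
(-17681 + v(-114, -61)) + 9130 = (-17681 + (2521/36)/(-114*(1 - 114))) + 9130 = (-17681 + (2521/36)*(-1/114)/(-113)) + 9130 = (-17681 + (2521/36)*(-1/114)*(-1/113)) + 9130 = (-17681 + 2521/463752) + 9130 = -8199596591/463752 + 9130 = -3965540831/463752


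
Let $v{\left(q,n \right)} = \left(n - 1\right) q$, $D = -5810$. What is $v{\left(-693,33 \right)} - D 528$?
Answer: $3045504$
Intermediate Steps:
$v{\left(q,n \right)} = q \left(-1 + n\right)$ ($v{\left(q,n \right)} = \left(-1 + n\right) q = q \left(-1 + n\right)$)
$v{\left(-693,33 \right)} - D 528 = - 693 \left(-1 + 33\right) - \left(-5810\right) 528 = \left(-693\right) 32 - -3067680 = -22176 + 3067680 = 3045504$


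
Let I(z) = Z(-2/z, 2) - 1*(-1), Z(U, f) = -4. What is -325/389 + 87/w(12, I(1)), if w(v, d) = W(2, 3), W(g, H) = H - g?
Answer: 33518/389 ≈ 86.165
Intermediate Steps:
I(z) = -3 (I(z) = -4 - 1*(-1) = -4 + 1 = -3)
w(v, d) = 1 (w(v, d) = 3 - 1*2 = 3 - 2 = 1)
-325/389 + 87/w(12, I(1)) = -325/389 + 87/1 = -325*1/389 + 87*1 = -325/389 + 87 = 33518/389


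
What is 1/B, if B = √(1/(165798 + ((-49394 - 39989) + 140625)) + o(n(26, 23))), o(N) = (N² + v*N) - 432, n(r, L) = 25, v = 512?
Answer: 4*√38253309780365/2820000721 ≈ 0.0087729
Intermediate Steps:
o(N) = -432 + N² + 512*N (o(N) = (N² + 512*N) - 432 = -432 + N² + 512*N)
B = √38253309780365/54260 (B = √(1/(165798 + ((-49394 - 39989) + 140625)) + (-432 + 25² + 512*25)) = √(1/(165798 + (-89383 + 140625)) + (-432 + 625 + 12800)) = √(1/(165798 + 51242) + 12993) = √(1/217040 + 12993) = √(2820000721/217040) = √38253309780365/54260 ≈ 113.99)
1/B = 1/(√38253309780365/54260) = 4*√38253309780365/2820000721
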